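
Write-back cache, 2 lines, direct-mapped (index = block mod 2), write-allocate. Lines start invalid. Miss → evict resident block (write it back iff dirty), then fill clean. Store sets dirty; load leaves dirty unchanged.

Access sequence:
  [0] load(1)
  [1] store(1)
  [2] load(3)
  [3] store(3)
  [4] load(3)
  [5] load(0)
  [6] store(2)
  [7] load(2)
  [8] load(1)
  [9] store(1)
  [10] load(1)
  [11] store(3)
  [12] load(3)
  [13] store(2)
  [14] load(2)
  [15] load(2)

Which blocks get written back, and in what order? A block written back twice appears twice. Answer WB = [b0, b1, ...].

0: R B1 -> L1 miss  d=-]
1: W B1 -> L1 hit  d=D]
2: R B3 -> L1 miss wb->B1  d=-]
3: W B3 -> L1 hit  d=D]
4: R B3 -> L1 hit  d=D]
5: R B0 -> L0 miss  d=-]
6: W B2 -> L0 miss  d=D]
7: R B2 -> L0 hit  d=D]
8: R B1 -> L1 miss wb->B3  d=-]
9: W B1 -> L1 hit  d=D]
10: R B1 -> L1 hit  d=D]
11: W B3 -> L1 miss wb->B1  d=D]
12: R B3 -> L1 hit  d=D]
13: W B2 -> L0 hit  d=D]
14: R B2 -> L0 hit  d=D]
15: R B2 -> L0 hit  d=D]

WB = [1, 3, 1]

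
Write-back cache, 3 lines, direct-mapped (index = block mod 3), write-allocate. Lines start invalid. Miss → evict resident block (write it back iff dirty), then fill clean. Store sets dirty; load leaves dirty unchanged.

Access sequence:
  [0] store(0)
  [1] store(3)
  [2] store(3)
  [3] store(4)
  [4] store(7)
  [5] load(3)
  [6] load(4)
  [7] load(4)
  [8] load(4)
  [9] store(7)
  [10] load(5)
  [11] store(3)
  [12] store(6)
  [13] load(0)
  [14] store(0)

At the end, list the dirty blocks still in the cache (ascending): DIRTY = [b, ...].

0: W B0 -> L0 miss  d=D]
1: W B3 -> L0 miss wb->B0  d=D]
2: W B3 -> L0 hit  d=D]
3: W B4 -> L1 miss  d=D]
4: W B7 -> L1 miss wb->B4  d=D]
5: R B3 -> L0 hit  d=D]
6: R B4 -> L1 miss wb->B7  d=-]
7: R B4 -> L1 hit  d=-]
8: R B4 -> L1 hit  d=-]
9: W B7 -> L1 miss  d=D]
10: R B5 -> L2 miss  d=-]
11: W B3 -> L0 hit  d=D]
12: W B6 -> L0 miss wb->B3  d=D]
13: R B0 -> L0 miss wb->B6  d=-]
14: W B0 -> L0 hit  d=D]

DIRTY = [0, 7]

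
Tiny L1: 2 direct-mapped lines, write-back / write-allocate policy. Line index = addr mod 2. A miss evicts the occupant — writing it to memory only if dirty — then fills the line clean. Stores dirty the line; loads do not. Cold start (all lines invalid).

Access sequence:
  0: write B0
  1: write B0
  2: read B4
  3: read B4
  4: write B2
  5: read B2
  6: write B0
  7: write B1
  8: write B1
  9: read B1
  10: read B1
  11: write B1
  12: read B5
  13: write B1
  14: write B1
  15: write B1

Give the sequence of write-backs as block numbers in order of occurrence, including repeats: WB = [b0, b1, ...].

WB = [0, 2, 1]

0: W B0 -> L0 miss  d=D]
1: W B0 -> L0 hit  d=D]
2: R B4 -> L0 miss wb->B0  d=-]
3: R B4 -> L0 hit  d=-]
4: W B2 -> L0 miss  d=D]
5: R B2 -> L0 hit  d=D]
6: W B0 -> L0 miss wb->B2  d=D]
7: W B1 -> L1 miss  d=D]
8: W B1 -> L1 hit  d=D]
9: R B1 -> L1 hit  d=D]
10: R B1 -> L1 hit  d=D]
11: W B1 -> L1 hit  d=D]
12: R B5 -> L1 miss wb->B1  d=-]
13: W B1 -> L1 miss  d=D]
14: W B1 -> L1 hit  d=D]
15: W B1 -> L1 hit  d=D]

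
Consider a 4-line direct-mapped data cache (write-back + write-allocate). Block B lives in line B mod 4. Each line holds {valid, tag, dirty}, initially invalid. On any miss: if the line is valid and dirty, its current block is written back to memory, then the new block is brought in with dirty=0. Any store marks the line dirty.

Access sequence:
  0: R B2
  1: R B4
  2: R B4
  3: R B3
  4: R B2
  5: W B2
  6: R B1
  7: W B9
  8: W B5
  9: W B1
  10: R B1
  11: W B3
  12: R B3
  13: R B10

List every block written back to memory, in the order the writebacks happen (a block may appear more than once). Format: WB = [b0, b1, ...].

0: R B2 → L2 miss [-]
1: R B4 → L0 miss [-]
2: R B4 → L0 hit [-]
3: R B3 → L3 miss [-]
4: R B2 → L2 hit [-]
5: W B2 → L2 hit [D]
6: R B1 → L1 miss [-]
7: W B9 → L1 miss [D]
8: W B5 → L1 miss wb→B9 [D]
9: W B1 → L1 miss wb→B5 [D]
10: R B1 → L1 hit [D]
11: W B3 → L3 hit [D]
12: R B3 → L3 hit [D]
13: R B10 → L2 miss wb→B2 [-]

WB = [9, 5, 2]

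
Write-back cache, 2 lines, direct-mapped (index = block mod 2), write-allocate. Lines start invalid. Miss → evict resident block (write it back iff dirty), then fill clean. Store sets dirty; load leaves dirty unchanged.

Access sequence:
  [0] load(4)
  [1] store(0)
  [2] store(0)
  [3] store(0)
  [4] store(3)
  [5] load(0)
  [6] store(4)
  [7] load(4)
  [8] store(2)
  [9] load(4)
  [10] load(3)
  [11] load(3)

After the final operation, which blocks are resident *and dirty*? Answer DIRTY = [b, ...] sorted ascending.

  0 | R B4 → L0 miss [-]
  1 | W B0 → L0 miss [D]
  2 | W B0 → L0 hit [D]
  3 | W B0 → L0 hit [D]
  4 | W B3 → L1 miss [D]
  5 | R B0 → L0 hit [D]
  6 | W B4 → L0 miss wb→B0 [D]
  7 | R B4 → L0 hit [D]
  8 | W B2 → L0 miss wb→B4 [D]
  9 | R B4 → L0 miss wb→B2 [-]
  10 | R B3 → L1 hit [D]
  11 | R B3 → L1 hit [D]

DIRTY = [3]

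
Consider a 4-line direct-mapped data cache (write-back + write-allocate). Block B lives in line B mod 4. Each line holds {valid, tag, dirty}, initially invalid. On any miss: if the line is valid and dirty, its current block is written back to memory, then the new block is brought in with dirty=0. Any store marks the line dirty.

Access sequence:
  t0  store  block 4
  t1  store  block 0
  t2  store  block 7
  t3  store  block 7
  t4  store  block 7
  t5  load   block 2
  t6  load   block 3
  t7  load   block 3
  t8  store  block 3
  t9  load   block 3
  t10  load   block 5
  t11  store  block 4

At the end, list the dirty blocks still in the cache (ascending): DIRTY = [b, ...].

0: W B4 → L0 miss [D]
1: W B0 → L0 miss wb→B4 [D]
2: W B7 → L3 miss [D]
3: W B7 → L3 hit [D]
4: W B7 → L3 hit [D]
5: R B2 → L2 miss [-]
6: R B3 → L3 miss wb→B7 [-]
7: R B3 → L3 hit [-]
8: W B3 → L3 hit [D]
9: R B3 → L3 hit [D]
10: R B5 → L1 miss [-]
11: W B4 → L0 miss wb→B0 [D]

DIRTY = [3, 4]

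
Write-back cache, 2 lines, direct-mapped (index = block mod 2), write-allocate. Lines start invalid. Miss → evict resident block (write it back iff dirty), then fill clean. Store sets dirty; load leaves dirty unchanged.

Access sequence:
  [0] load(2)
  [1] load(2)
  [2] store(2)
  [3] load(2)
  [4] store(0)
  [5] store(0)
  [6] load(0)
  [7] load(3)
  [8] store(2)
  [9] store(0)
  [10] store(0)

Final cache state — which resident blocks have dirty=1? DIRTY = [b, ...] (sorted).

0: R B2 -> L0 miss  d=-]
1: R B2 -> L0 hit  d=-]
2: W B2 -> L0 hit  d=D]
3: R B2 -> L0 hit  d=D]
4: W B0 -> L0 miss wb->B2  d=D]
5: W B0 -> L0 hit  d=D]
6: R B0 -> L0 hit  d=D]
7: R B3 -> L1 miss  d=-]
8: W B2 -> L0 miss wb->B0  d=D]
9: W B0 -> L0 miss wb->B2  d=D]
10: W B0 -> L0 hit  d=D]

DIRTY = [0]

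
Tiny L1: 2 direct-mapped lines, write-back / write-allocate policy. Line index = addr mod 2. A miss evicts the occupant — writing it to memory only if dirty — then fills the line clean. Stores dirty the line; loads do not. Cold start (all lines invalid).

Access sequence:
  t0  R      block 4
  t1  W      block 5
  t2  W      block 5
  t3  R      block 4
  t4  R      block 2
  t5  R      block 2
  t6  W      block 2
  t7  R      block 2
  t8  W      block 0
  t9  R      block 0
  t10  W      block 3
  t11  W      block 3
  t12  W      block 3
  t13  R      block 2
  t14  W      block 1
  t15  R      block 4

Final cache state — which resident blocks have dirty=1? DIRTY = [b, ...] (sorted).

DIRTY = [1]

0: R B4 → L0 miss [-]
1: W B5 → L1 miss [D]
2: W B5 → L1 hit [D]
3: R B4 → L0 hit [-]
4: R B2 → L0 miss [-]
5: R B2 → L0 hit [-]
6: W B2 → L0 hit [D]
7: R B2 → L0 hit [D]
8: W B0 → L0 miss wb→B2 [D]
9: R B0 → L0 hit [D]
10: W B3 → L1 miss wb→B5 [D]
11: W B3 → L1 hit [D]
12: W B3 → L1 hit [D]
13: R B2 → L0 miss wb→B0 [-]
14: W B1 → L1 miss wb→B3 [D]
15: R B4 → L0 miss [-]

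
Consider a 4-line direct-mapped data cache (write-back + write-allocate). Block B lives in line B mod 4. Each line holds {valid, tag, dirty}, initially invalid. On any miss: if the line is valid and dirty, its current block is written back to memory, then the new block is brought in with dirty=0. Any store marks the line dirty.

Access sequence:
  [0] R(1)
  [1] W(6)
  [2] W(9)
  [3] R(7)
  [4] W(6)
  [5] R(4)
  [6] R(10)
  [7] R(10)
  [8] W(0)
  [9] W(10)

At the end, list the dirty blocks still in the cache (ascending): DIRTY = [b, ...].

DIRTY = [0, 9, 10]

  0 | R B1 → L1 miss [-]
  1 | W B6 → L2 miss [D]
  2 | W B9 → L1 miss [D]
  3 | R B7 → L3 miss [-]
  4 | W B6 → L2 hit [D]
  5 | R B4 → L0 miss [-]
  6 | R B10 → L2 miss wb→B6 [-]
  7 | R B10 → L2 hit [-]
  8 | W B0 → L0 miss [D]
  9 | W B10 → L2 hit [D]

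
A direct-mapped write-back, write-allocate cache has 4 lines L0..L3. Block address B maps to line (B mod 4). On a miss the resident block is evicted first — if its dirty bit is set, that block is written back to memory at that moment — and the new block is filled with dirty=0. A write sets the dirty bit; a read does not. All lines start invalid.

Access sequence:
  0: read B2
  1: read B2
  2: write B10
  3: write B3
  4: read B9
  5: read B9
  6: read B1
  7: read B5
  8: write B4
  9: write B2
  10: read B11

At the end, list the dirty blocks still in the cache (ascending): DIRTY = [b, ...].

DIRTY = [2, 4]

0: R B2 → L2 miss [-]
1: R B2 → L2 hit [-]
2: W B10 → L2 miss [D]
3: W B3 → L3 miss [D]
4: R B9 → L1 miss [-]
5: R B9 → L1 hit [-]
6: R B1 → L1 miss [-]
7: R B5 → L1 miss [-]
8: W B4 → L0 miss [D]
9: W B2 → L2 miss wb→B10 [D]
10: R B11 → L3 miss wb→B3 [-]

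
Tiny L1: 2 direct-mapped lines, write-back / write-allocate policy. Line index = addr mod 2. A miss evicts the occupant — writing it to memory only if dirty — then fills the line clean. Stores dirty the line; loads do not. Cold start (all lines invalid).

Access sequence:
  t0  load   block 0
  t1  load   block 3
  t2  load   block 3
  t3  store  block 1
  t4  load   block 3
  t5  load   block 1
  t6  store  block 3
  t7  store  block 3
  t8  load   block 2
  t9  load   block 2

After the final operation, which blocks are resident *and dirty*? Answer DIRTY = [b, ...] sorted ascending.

DIRTY = [3]

0: R B0 -> L0 miss  d=-]
1: R B3 -> L1 miss  d=-]
2: R B3 -> L1 hit  d=-]
3: W B1 -> L1 miss  d=D]
4: R B3 -> L1 miss wb->B1  d=-]
5: R B1 -> L1 miss  d=-]
6: W B3 -> L1 miss  d=D]
7: W B3 -> L1 hit  d=D]
8: R B2 -> L0 miss  d=-]
9: R B2 -> L0 hit  d=-]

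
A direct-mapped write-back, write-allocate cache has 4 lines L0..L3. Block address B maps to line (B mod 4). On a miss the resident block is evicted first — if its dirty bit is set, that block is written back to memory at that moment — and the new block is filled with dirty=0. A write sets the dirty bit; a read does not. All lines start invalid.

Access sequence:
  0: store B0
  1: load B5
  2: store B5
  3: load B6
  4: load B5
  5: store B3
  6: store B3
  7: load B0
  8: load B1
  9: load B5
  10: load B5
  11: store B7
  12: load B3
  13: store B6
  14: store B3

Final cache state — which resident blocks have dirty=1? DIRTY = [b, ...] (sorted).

0: W B0 -> L0 miss  d=D]
1: R B5 -> L1 miss  d=-]
2: W B5 -> L1 hit  d=D]
3: R B6 -> L2 miss  d=-]
4: R B5 -> L1 hit  d=D]
5: W B3 -> L3 miss  d=D]
6: W B3 -> L3 hit  d=D]
7: R B0 -> L0 hit  d=D]
8: R B1 -> L1 miss wb->B5  d=-]
9: R B5 -> L1 miss  d=-]
10: R B5 -> L1 hit  d=-]
11: W B7 -> L3 miss wb->B3  d=D]
12: R B3 -> L3 miss wb->B7  d=-]
13: W B6 -> L2 hit  d=D]
14: W B3 -> L3 hit  d=D]

DIRTY = [0, 3, 6]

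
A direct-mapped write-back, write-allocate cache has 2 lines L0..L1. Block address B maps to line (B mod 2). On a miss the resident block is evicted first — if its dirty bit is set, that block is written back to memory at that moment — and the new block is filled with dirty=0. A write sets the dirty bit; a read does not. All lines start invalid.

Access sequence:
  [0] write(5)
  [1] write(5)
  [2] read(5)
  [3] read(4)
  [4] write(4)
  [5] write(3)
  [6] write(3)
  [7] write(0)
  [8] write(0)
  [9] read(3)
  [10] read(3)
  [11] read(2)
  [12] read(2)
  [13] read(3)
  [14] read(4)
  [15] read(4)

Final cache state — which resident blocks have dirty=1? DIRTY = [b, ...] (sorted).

0: W B5 → L1 miss [D]
1: W B5 → L1 hit [D]
2: R B5 → L1 hit [D]
3: R B4 → L0 miss [-]
4: W B4 → L0 hit [D]
5: W B3 → L1 miss wb→B5 [D]
6: W B3 → L1 hit [D]
7: W B0 → L0 miss wb→B4 [D]
8: W B0 → L0 hit [D]
9: R B3 → L1 hit [D]
10: R B3 → L1 hit [D]
11: R B2 → L0 miss wb→B0 [-]
12: R B2 → L0 hit [-]
13: R B3 → L1 hit [D]
14: R B4 → L0 miss [-]
15: R B4 → L0 hit [-]

DIRTY = [3]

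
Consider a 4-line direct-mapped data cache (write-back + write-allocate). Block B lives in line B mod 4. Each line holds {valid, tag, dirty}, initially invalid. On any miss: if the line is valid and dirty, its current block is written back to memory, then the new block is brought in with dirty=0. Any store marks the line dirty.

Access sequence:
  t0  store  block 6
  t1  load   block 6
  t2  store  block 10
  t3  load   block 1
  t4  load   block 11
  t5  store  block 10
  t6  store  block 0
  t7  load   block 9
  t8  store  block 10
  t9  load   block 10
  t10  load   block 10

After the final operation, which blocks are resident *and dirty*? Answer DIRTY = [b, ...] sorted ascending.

DIRTY = [0, 10]

0: W B6 -> L2 miss  d=D]
1: R B6 -> L2 hit  d=D]
2: W B10 -> L2 miss wb->B6  d=D]
3: R B1 -> L1 miss  d=-]
4: R B11 -> L3 miss  d=-]
5: W B10 -> L2 hit  d=D]
6: W B0 -> L0 miss  d=D]
7: R B9 -> L1 miss  d=-]
8: W B10 -> L2 hit  d=D]
9: R B10 -> L2 hit  d=D]
10: R B10 -> L2 hit  d=D]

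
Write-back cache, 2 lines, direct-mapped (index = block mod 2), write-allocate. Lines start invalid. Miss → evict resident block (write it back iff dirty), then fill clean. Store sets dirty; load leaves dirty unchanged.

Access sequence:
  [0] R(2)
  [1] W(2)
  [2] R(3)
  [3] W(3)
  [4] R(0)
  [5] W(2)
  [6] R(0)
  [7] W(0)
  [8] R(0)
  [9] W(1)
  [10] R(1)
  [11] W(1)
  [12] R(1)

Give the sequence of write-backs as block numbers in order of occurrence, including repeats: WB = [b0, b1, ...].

WB = [2, 2, 3]

0: R B2 -> L0 miss  d=-]
1: W B2 -> L0 hit  d=D]
2: R B3 -> L1 miss  d=-]
3: W B3 -> L1 hit  d=D]
4: R B0 -> L0 miss wb->B2  d=-]
5: W B2 -> L0 miss  d=D]
6: R B0 -> L0 miss wb->B2  d=-]
7: W B0 -> L0 hit  d=D]
8: R B0 -> L0 hit  d=D]
9: W B1 -> L1 miss wb->B3  d=D]
10: R B1 -> L1 hit  d=D]
11: W B1 -> L1 hit  d=D]
12: R B1 -> L1 hit  d=D]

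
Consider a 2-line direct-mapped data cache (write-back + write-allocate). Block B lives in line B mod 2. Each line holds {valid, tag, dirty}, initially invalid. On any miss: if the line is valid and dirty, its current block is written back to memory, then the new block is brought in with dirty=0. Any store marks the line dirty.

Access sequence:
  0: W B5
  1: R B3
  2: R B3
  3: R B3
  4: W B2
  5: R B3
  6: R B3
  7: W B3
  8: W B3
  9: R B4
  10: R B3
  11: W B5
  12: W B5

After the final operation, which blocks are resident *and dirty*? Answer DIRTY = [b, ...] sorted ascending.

DIRTY = [5]

0: W B5 -> L1 miss  d=D]
1: R B3 -> L1 miss wb->B5  d=-]
2: R B3 -> L1 hit  d=-]
3: R B3 -> L1 hit  d=-]
4: W B2 -> L0 miss  d=D]
5: R B3 -> L1 hit  d=-]
6: R B3 -> L1 hit  d=-]
7: W B3 -> L1 hit  d=D]
8: W B3 -> L1 hit  d=D]
9: R B4 -> L0 miss wb->B2  d=-]
10: R B3 -> L1 hit  d=D]
11: W B5 -> L1 miss wb->B3  d=D]
12: W B5 -> L1 hit  d=D]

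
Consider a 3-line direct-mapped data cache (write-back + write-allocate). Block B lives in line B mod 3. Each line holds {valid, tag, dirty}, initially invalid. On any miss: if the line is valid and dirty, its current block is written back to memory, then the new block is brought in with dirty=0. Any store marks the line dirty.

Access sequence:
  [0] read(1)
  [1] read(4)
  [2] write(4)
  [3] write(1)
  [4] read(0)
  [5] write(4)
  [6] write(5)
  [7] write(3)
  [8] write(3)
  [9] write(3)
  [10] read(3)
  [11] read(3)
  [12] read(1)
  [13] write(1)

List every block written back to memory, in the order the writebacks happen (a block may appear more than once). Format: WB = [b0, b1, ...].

WB = [4, 1, 4]

0: R B1 → L1 miss [-]
1: R B4 → L1 miss [-]
2: W B4 → L1 hit [D]
3: W B1 → L1 miss wb→B4 [D]
4: R B0 → L0 miss [-]
5: W B4 → L1 miss wb→B1 [D]
6: W B5 → L2 miss [D]
7: W B3 → L0 miss [D]
8: W B3 → L0 hit [D]
9: W B3 → L0 hit [D]
10: R B3 → L0 hit [D]
11: R B3 → L0 hit [D]
12: R B1 → L1 miss wb→B4 [-]
13: W B1 → L1 hit [D]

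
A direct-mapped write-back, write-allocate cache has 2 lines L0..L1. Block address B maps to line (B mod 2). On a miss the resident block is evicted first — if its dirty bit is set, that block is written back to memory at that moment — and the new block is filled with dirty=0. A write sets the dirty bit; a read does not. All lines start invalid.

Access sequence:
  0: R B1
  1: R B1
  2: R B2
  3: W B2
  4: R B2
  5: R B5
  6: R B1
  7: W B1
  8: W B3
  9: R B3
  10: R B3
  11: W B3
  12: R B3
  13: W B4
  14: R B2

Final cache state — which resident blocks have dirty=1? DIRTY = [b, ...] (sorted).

DIRTY = [3]

  0 | R B1 → L1 miss [-]
  1 | R B1 → L1 hit [-]
  2 | R B2 → L0 miss [-]
  3 | W B2 → L0 hit [D]
  4 | R B2 → L0 hit [D]
  5 | R B5 → L1 miss [-]
  6 | R B1 → L1 miss [-]
  7 | W B1 → L1 hit [D]
  8 | W B3 → L1 miss wb→B1 [D]
  9 | R B3 → L1 hit [D]
  10 | R B3 → L1 hit [D]
  11 | W B3 → L1 hit [D]
  12 | R B3 → L1 hit [D]
  13 | W B4 → L0 miss wb→B2 [D]
  14 | R B2 → L0 miss wb→B4 [-]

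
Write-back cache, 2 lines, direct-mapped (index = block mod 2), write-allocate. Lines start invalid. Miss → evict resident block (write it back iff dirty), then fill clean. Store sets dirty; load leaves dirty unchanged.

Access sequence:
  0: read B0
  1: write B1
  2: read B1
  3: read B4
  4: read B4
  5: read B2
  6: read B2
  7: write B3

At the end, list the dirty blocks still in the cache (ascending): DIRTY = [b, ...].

0: R B0 -> L0 miss  d=-]
1: W B1 -> L1 miss  d=D]
2: R B1 -> L1 hit  d=D]
3: R B4 -> L0 miss  d=-]
4: R B4 -> L0 hit  d=-]
5: R B2 -> L0 miss  d=-]
6: R B2 -> L0 hit  d=-]
7: W B3 -> L1 miss wb->B1  d=D]

DIRTY = [3]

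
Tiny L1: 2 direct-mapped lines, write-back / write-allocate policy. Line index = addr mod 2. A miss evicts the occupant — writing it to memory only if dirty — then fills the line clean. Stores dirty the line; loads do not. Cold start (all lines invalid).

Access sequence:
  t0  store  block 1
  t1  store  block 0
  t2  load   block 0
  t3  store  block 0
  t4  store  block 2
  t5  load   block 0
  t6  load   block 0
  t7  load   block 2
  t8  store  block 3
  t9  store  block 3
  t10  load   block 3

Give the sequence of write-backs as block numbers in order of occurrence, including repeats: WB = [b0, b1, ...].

WB = [0, 2, 1]

  0 | W B1 → L1 miss [D]
  1 | W B0 → L0 miss [D]
  2 | R B0 → L0 hit [D]
  3 | W B0 → L0 hit [D]
  4 | W B2 → L0 miss wb→B0 [D]
  5 | R B0 → L0 miss wb→B2 [-]
  6 | R B0 → L0 hit [-]
  7 | R B2 → L0 miss [-]
  8 | W B3 → L1 miss wb→B1 [D]
  9 | W B3 → L1 hit [D]
  10 | R B3 → L1 hit [D]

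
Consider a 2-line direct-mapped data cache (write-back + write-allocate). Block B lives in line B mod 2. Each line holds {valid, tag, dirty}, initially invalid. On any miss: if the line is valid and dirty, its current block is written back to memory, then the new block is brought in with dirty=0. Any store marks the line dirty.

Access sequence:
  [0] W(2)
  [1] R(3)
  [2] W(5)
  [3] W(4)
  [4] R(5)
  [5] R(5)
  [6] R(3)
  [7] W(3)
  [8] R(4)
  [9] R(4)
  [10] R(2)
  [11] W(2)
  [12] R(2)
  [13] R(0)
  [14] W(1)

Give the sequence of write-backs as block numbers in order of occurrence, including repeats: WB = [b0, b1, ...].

WB = [2, 5, 4, 2, 3]

  0 | W B2 → L0 miss [D]
  1 | R B3 → L1 miss [-]
  2 | W B5 → L1 miss [D]
  3 | W B4 → L0 miss wb→B2 [D]
  4 | R B5 → L1 hit [D]
  5 | R B5 → L1 hit [D]
  6 | R B3 → L1 miss wb→B5 [-]
  7 | W B3 → L1 hit [D]
  8 | R B4 → L0 hit [D]
  9 | R B4 → L0 hit [D]
  10 | R B2 → L0 miss wb→B4 [-]
  11 | W B2 → L0 hit [D]
  12 | R B2 → L0 hit [D]
  13 | R B0 → L0 miss wb→B2 [-]
  14 | W B1 → L1 miss wb→B3 [D]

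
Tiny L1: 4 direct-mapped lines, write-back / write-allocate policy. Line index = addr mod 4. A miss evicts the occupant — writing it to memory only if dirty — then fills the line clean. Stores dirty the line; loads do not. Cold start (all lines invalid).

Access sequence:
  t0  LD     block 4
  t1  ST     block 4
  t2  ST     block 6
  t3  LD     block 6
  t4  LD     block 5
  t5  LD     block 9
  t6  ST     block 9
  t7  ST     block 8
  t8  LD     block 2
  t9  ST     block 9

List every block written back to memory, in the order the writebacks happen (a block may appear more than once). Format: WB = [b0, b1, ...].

WB = [4, 6]

0: R B4 -> L0 miss  d=-]
1: W B4 -> L0 hit  d=D]
2: W B6 -> L2 miss  d=D]
3: R B6 -> L2 hit  d=D]
4: R B5 -> L1 miss  d=-]
5: R B9 -> L1 miss  d=-]
6: W B9 -> L1 hit  d=D]
7: W B8 -> L0 miss wb->B4  d=D]
8: R B2 -> L2 miss wb->B6  d=-]
9: W B9 -> L1 hit  d=D]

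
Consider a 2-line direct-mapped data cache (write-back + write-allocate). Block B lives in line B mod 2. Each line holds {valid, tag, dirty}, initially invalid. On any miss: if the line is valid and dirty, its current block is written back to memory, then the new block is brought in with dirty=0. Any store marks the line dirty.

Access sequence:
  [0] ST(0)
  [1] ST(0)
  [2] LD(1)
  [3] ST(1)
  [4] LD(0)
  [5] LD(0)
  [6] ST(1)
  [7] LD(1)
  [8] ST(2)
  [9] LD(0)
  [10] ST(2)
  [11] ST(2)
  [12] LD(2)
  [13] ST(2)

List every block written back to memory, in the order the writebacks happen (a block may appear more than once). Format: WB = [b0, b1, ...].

WB = [0, 2]

  0 | W B0 → L0 miss [D]
  1 | W B0 → L0 hit [D]
  2 | R B1 → L1 miss [-]
  3 | W B1 → L1 hit [D]
  4 | R B0 → L0 hit [D]
  5 | R B0 → L0 hit [D]
  6 | W B1 → L1 hit [D]
  7 | R B1 → L1 hit [D]
  8 | W B2 → L0 miss wb→B0 [D]
  9 | R B0 → L0 miss wb→B2 [-]
  10 | W B2 → L0 miss [D]
  11 | W B2 → L0 hit [D]
  12 | R B2 → L0 hit [D]
  13 | W B2 → L0 hit [D]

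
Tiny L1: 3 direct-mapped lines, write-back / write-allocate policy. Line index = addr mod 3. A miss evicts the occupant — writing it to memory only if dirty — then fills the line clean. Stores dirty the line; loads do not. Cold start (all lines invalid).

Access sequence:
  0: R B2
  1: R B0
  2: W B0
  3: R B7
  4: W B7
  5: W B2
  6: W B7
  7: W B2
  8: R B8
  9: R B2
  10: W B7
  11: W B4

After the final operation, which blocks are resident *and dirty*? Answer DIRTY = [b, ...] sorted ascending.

DIRTY = [0, 4]

0: R B2 → L2 miss [-]
1: R B0 → L0 miss [-]
2: W B0 → L0 hit [D]
3: R B7 → L1 miss [-]
4: W B7 → L1 hit [D]
5: W B2 → L2 hit [D]
6: W B7 → L1 hit [D]
7: W B2 → L2 hit [D]
8: R B8 → L2 miss wb→B2 [-]
9: R B2 → L2 miss [-]
10: W B7 → L1 hit [D]
11: W B4 → L1 miss wb→B7 [D]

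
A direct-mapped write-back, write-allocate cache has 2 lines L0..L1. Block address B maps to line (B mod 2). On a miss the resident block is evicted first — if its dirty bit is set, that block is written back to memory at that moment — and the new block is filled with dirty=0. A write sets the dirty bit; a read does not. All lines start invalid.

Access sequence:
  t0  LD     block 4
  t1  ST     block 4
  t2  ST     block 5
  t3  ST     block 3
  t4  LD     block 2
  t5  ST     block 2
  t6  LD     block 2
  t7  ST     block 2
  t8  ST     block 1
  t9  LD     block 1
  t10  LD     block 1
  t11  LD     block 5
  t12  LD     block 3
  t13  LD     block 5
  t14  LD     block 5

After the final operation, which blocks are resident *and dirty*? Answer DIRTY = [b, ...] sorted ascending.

0: R B4 -> L0 miss  d=-]
1: W B4 -> L0 hit  d=D]
2: W B5 -> L1 miss  d=D]
3: W B3 -> L1 miss wb->B5  d=D]
4: R B2 -> L0 miss wb->B4  d=-]
5: W B2 -> L0 hit  d=D]
6: R B2 -> L0 hit  d=D]
7: W B2 -> L0 hit  d=D]
8: W B1 -> L1 miss wb->B3  d=D]
9: R B1 -> L1 hit  d=D]
10: R B1 -> L1 hit  d=D]
11: R B5 -> L1 miss wb->B1  d=-]
12: R B3 -> L1 miss  d=-]
13: R B5 -> L1 miss  d=-]
14: R B5 -> L1 hit  d=-]

DIRTY = [2]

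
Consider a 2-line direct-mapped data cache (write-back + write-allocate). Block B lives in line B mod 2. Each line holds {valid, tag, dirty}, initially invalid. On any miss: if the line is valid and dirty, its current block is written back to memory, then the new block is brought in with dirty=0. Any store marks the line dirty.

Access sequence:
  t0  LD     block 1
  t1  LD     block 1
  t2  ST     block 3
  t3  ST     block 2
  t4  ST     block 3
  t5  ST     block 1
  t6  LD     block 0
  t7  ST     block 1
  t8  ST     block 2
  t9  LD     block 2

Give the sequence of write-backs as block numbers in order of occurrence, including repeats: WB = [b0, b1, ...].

  0 | R B1 → L1 miss [-]
  1 | R B1 → L1 hit [-]
  2 | W B3 → L1 miss [D]
  3 | W B2 → L0 miss [D]
  4 | W B3 → L1 hit [D]
  5 | W B1 → L1 miss wb→B3 [D]
  6 | R B0 → L0 miss wb→B2 [-]
  7 | W B1 → L1 hit [D]
  8 | W B2 → L0 miss [D]
  9 | R B2 → L0 hit [D]

WB = [3, 2]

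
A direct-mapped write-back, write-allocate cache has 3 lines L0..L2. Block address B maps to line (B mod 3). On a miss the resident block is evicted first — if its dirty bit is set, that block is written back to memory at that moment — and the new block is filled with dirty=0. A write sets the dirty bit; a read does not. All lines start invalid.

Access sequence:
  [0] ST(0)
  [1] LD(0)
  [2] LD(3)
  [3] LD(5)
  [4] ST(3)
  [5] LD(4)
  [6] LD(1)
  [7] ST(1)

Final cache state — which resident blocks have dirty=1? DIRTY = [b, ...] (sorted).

0: W B0 -> L0 miss  d=D]
1: R B0 -> L0 hit  d=D]
2: R B3 -> L0 miss wb->B0  d=-]
3: R B5 -> L2 miss  d=-]
4: W B3 -> L0 hit  d=D]
5: R B4 -> L1 miss  d=-]
6: R B1 -> L1 miss  d=-]
7: W B1 -> L1 hit  d=D]

DIRTY = [1, 3]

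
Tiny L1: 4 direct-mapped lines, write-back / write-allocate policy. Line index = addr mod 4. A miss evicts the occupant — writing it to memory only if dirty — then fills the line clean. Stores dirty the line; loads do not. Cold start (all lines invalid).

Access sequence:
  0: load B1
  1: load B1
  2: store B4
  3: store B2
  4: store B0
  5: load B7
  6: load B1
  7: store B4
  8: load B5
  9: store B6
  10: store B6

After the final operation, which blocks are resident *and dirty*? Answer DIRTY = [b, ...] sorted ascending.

DIRTY = [4, 6]

  0 | R B1 → L1 miss [-]
  1 | R B1 → L1 hit [-]
  2 | W B4 → L0 miss [D]
  3 | W B2 → L2 miss [D]
  4 | W B0 → L0 miss wb→B4 [D]
  5 | R B7 → L3 miss [-]
  6 | R B1 → L1 hit [-]
  7 | W B4 → L0 miss wb→B0 [D]
  8 | R B5 → L1 miss [-]
  9 | W B6 → L2 miss wb→B2 [D]
  10 | W B6 → L2 hit [D]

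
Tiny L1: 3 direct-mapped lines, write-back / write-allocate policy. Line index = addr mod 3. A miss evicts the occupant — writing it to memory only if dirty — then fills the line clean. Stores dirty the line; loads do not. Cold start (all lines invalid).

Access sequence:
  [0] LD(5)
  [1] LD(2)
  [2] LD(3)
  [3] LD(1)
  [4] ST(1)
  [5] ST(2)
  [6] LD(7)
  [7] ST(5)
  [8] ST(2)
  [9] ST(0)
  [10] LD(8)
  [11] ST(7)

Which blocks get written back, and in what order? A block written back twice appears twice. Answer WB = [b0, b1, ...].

0: R B5 → L2 miss [-]
1: R B2 → L2 miss [-]
2: R B3 → L0 miss [-]
3: R B1 → L1 miss [-]
4: W B1 → L1 hit [D]
5: W B2 → L2 hit [D]
6: R B7 → L1 miss wb→B1 [-]
7: W B5 → L2 miss wb→B2 [D]
8: W B2 → L2 miss wb→B5 [D]
9: W B0 → L0 miss [D]
10: R B8 → L2 miss wb→B2 [-]
11: W B7 → L1 hit [D]

WB = [1, 2, 5, 2]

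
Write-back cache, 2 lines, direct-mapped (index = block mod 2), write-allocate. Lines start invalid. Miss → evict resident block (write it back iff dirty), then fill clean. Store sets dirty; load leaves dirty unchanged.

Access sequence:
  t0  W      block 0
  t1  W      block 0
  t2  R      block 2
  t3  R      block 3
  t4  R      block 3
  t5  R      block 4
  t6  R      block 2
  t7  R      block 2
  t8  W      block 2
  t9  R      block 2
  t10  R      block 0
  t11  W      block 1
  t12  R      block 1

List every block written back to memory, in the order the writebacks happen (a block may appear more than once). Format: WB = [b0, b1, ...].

0: W B0 → L0 miss [D]
1: W B0 → L0 hit [D]
2: R B2 → L0 miss wb→B0 [-]
3: R B3 → L1 miss [-]
4: R B3 → L1 hit [-]
5: R B4 → L0 miss [-]
6: R B2 → L0 miss [-]
7: R B2 → L0 hit [-]
8: W B2 → L0 hit [D]
9: R B2 → L0 hit [D]
10: R B0 → L0 miss wb→B2 [-]
11: W B1 → L1 miss [D]
12: R B1 → L1 hit [D]

WB = [0, 2]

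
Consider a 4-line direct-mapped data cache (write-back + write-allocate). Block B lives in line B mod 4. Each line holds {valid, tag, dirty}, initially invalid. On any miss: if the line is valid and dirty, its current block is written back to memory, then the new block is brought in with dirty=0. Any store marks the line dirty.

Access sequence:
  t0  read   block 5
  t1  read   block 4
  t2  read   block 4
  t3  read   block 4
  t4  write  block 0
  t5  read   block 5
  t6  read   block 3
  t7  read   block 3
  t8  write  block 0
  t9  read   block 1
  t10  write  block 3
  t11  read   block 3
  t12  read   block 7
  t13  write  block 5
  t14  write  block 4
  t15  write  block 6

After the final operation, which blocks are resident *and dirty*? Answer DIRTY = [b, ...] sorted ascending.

DIRTY = [4, 5, 6]

0: R B5 -> L1 miss  d=-]
1: R B4 -> L0 miss  d=-]
2: R B4 -> L0 hit  d=-]
3: R B4 -> L0 hit  d=-]
4: W B0 -> L0 miss  d=D]
5: R B5 -> L1 hit  d=-]
6: R B3 -> L3 miss  d=-]
7: R B3 -> L3 hit  d=-]
8: W B0 -> L0 hit  d=D]
9: R B1 -> L1 miss  d=-]
10: W B3 -> L3 hit  d=D]
11: R B3 -> L3 hit  d=D]
12: R B7 -> L3 miss wb->B3  d=-]
13: W B5 -> L1 miss  d=D]
14: W B4 -> L0 miss wb->B0  d=D]
15: W B6 -> L2 miss  d=D]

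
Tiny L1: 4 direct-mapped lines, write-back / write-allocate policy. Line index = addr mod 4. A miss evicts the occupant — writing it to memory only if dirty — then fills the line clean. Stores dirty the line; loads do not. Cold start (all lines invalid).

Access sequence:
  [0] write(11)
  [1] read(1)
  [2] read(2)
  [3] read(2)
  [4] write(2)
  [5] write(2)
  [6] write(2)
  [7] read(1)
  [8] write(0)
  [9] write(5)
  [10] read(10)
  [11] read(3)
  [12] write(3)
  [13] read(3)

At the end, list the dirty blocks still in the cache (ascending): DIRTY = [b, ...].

0: W B11 -> L3 miss  d=D]
1: R B1 -> L1 miss  d=-]
2: R B2 -> L2 miss  d=-]
3: R B2 -> L2 hit  d=-]
4: W B2 -> L2 hit  d=D]
5: W B2 -> L2 hit  d=D]
6: W B2 -> L2 hit  d=D]
7: R B1 -> L1 hit  d=-]
8: W B0 -> L0 miss  d=D]
9: W B5 -> L1 miss  d=D]
10: R B10 -> L2 miss wb->B2  d=-]
11: R B3 -> L3 miss wb->B11  d=-]
12: W B3 -> L3 hit  d=D]
13: R B3 -> L3 hit  d=D]

DIRTY = [0, 3, 5]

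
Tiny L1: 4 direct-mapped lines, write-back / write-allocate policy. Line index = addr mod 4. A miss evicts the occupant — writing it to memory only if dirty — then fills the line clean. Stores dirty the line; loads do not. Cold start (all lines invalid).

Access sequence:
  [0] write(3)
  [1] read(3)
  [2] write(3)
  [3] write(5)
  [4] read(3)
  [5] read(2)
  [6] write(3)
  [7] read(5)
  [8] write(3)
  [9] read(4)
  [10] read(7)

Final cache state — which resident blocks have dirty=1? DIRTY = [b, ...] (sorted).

0: W B3 -> L3 miss  d=D]
1: R B3 -> L3 hit  d=D]
2: W B3 -> L3 hit  d=D]
3: W B5 -> L1 miss  d=D]
4: R B3 -> L3 hit  d=D]
5: R B2 -> L2 miss  d=-]
6: W B3 -> L3 hit  d=D]
7: R B5 -> L1 hit  d=D]
8: W B3 -> L3 hit  d=D]
9: R B4 -> L0 miss  d=-]
10: R B7 -> L3 miss wb->B3  d=-]

DIRTY = [5]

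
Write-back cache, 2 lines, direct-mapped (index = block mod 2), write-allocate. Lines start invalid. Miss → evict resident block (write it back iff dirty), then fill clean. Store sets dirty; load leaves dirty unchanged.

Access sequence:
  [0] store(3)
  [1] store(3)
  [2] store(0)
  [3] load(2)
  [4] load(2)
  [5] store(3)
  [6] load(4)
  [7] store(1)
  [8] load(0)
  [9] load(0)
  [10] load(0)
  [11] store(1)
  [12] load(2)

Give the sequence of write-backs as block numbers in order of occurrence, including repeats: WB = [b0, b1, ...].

WB = [0, 3]

0: W B3 → L1 miss [D]
1: W B3 → L1 hit [D]
2: W B0 → L0 miss [D]
3: R B2 → L0 miss wb→B0 [-]
4: R B2 → L0 hit [-]
5: W B3 → L1 hit [D]
6: R B4 → L0 miss [-]
7: W B1 → L1 miss wb→B3 [D]
8: R B0 → L0 miss [-]
9: R B0 → L0 hit [-]
10: R B0 → L0 hit [-]
11: W B1 → L1 hit [D]
12: R B2 → L0 miss [-]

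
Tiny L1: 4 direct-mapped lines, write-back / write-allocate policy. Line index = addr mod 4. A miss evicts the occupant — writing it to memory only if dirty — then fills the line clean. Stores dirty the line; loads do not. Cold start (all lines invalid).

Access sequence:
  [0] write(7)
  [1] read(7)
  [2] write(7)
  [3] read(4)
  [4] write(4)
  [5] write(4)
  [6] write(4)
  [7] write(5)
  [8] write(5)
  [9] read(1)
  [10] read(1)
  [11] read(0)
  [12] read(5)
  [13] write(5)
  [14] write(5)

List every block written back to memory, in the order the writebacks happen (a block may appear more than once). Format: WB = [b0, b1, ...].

WB = [5, 4]

0: W B7 → L3 miss [D]
1: R B7 → L3 hit [D]
2: W B7 → L3 hit [D]
3: R B4 → L0 miss [-]
4: W B4 → L0 hit [D]
5: W B4 → L0 hit [D]
6: W B4 → L0 hit [D]
7: W B5 → L1 miss [D]
8: W B5 → L1 hit [D]
9: R B1 → L1 miss wb→B5 [-]
10: R B1 → L1 hit [-]
11: R B0 → L0 miss wb→B4 [-]
12: R B5 → L1 miss [-]
13: W B5 → L1 hit [D]
14: W B5 → L1 hit [D]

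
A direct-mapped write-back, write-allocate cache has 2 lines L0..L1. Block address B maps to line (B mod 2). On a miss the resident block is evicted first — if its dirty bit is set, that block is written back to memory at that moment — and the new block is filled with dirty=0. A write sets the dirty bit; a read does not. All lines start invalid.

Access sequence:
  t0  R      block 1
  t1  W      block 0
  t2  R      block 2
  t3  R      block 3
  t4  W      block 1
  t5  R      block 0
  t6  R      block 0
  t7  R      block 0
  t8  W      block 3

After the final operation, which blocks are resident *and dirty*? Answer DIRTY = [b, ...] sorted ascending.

0: R B1 -> L1 miss  d=-]
1: W B0 -> L0 miss  d=D]
2: R B2 -> L0 miss wb->B0  d=-]
3: R B3 -> L1 miss  d=-]
4: W B1 -> L1 miss  d=D]
5: R B0 -> L0 miss  d=-]
6: R B0 -> L0 hit  d=-]
7: R B0 -> L0 hit  d=-]
8: W B3 -> L1 miss wb->B1  d=D]

DIRTY = [3]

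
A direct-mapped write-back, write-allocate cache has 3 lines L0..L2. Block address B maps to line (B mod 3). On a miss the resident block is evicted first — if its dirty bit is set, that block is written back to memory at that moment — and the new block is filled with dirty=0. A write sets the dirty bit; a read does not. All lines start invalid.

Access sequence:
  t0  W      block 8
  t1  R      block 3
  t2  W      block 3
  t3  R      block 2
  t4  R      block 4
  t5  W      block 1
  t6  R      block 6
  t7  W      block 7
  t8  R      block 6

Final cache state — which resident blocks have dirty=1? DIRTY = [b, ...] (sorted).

DIRTY = [7]

0: W B8 → L2 miss [D]
1: R B3 → L0 miss [-]
2: W B3 → L0 hit [D]
3: R B2 → L2 miss wb→B8 [-]
4: R B4 → L1 miss [-]
5: W B1 → L1 miss [D]
6: R B6 → L0 miss wb→B3 [-]
7: W B7 → L1 miss wb→B1 [D]
8: R B6 → L0 hit [-]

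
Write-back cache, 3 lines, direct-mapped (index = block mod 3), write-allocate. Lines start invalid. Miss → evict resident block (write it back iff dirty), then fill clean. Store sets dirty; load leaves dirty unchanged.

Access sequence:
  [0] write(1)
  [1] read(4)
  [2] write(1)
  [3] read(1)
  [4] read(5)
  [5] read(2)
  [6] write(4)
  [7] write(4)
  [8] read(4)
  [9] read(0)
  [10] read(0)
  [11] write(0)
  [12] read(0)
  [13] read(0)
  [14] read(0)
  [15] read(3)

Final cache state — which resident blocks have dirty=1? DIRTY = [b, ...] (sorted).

0: W B1 -> L1 miss  d=D]
1: R B4 -> L1 miss wb->B1  d=-]
2: W B1 -> L1 miss  d=D]
3: R B1 -> L1 hit  d=D]
4: R B5 -> L2 miss  d=-]
5: R B2 -> L2 miss  d=-]
6: W B4 -> L1 miss wb->B1  d=D]
7: W B4 -> L1 hit  d=D]
8: R B4 -> L1 hit  d=D]
9: R B0 -> L0 miss  d=-]
10: R B0 -> L0 hit  d=-]
11: W B0 -> L0 hit  d=D]
12: R B0 -> L0 hit  d=D]
13: R B0 -> L0 hit  d=D]
14: R B0 -> L0 hit  d=D]
15: R B3 -> L0 miss wb->B0  d=-]

DIRTY = [4]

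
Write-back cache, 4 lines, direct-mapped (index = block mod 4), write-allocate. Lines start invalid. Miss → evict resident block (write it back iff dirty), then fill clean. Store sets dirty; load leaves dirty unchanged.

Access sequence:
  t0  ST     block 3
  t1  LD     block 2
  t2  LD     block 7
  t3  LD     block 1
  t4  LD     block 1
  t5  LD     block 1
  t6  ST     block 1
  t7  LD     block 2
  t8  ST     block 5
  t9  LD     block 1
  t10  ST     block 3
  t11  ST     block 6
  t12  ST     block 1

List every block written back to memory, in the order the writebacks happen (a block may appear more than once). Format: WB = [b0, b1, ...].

WB = [3, 1, 5]

0: W B3 -> L3 miss  d=D]
1: R B2 -> L2 miss  d=-]
2: R B7 -> L3 miss wb->B3  d=-]
3: R B1 -> L1 miss  d=-]
4: R B1 -> L1 hit  d=-]
5: R B1 -> L1 hit  d=-]
6: W B1 -> L1 hit  d=D]
7: R B2 -> L2 hit  d=-]
8: W B5 -> L1 miss wb->B1  d=D]
9: R B1 -> L1 miss wb->B5  d=-]
10: W B3 -> L3 miss  d=D]
11: W B6 -> L2 miss  d=D]
12: W B1 -> L1 hit  d=D]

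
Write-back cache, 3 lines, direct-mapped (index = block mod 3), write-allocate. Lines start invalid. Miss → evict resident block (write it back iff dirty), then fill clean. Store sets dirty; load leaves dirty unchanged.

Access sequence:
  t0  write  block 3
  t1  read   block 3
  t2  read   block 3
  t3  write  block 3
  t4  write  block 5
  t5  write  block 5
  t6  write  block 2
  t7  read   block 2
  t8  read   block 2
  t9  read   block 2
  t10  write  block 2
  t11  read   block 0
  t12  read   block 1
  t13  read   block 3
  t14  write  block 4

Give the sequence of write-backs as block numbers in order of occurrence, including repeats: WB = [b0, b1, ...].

WB = [5, 3]

0: W B3 → L0 miss [D]
1: R B3 → L0 hit [D]
2: R B3 → L0 hit [D]
3: W B3 → L0 hit [D]
4: W B5 → L2 miss [D]
5: W B5 → L2 hit [D]
6: W B2 → L2 miss wb→B5 [D]
7: R B2 → L2 hit [D]
8: R B2 → L2 hit [D]
9: R B2 → L2 hit [D]
10: W B2 → L2 hit [D]
11: R B0 → L0 miss wb→B3 [-]
12: R B1 → L1 miss [-]
13: R B3 → L0 miss [-]
14: W B4 → L1 miss [D]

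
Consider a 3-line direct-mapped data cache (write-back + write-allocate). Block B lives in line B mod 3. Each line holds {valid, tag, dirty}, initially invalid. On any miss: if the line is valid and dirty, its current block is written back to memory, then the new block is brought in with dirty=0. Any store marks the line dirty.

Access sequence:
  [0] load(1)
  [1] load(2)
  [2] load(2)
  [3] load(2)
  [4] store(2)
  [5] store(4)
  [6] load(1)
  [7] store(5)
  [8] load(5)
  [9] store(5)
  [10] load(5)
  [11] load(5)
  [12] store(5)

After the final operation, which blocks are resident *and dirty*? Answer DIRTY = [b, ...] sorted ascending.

  0 | R B1 → L1 miss [-]
  1 | R B2 → L2 miss [-]
  2 | R B2 → L2 hit [-]
  3 | R B2 → L2 hit [-]
  4 | W B2 → L2 hit [D]
  5 | W B4 → L1 miss [D]
  6 | R B1 → L1 miss wb→B4 [-]
  7 | W B5 → L2 miss wb→B2 [D]
  8 | R B5 → L2 hit [D]
  9 | W B5 → L2 hit [D]
  10 | R B5 → L2 hit [D]
  11 | R B5 → L2 hit [D]
  12 | W B5 → L2 hit [D]

DIRTY = [5]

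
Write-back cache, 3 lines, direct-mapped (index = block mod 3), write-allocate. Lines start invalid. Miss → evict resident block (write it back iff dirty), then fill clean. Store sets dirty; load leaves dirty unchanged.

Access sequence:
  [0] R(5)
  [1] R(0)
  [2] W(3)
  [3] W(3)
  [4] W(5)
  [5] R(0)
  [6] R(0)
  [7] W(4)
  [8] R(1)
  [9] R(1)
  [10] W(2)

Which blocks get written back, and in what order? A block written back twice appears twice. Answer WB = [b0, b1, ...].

  0 | R B5 → L2 miss [-]
  1 | R B0 → L0 miss [-]
  2 | W B3 → L0 miss [D]
  3 | W B3 → L0 hit [D]
  4 | W B5 → L2 hit [D]
  5 | R B0 → L0 miss wb→B3 [-]
  6 | R B0 → L0 hit [-]
  7 | W B4 → L1 miss [D]
  8 | R B1 → L1 miss wb→B4 [-]
  9 | R B1 → L1 hit [-]
  10 | W B2 → L2 miss wb→B5 [D]

WB = [3, 4, 5]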